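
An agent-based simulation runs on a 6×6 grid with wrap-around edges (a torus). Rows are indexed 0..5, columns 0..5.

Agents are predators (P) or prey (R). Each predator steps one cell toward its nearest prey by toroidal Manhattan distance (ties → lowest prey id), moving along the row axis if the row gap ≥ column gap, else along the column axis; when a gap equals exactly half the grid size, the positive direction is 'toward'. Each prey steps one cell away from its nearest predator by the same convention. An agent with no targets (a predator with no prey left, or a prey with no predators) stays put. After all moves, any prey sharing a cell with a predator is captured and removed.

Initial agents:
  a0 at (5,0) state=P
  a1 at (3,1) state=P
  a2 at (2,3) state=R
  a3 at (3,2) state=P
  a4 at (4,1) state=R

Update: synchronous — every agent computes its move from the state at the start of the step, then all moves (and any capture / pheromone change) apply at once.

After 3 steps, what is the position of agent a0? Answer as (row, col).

t=1: a0@(4,0):P a1@(4,1):P a2@(1,3):R a3@(2,2):P a4@(5,1):R
t=2: a0@(5,0):P a1@(5,1):P a2@(0,3):R a3@(1,2):P a4@(0,1):R
t=3: a0@(0,0):P a1@(0,1):P a2@(5,3):R a3@(0,2):P a4@(1,1):R

(0, 0)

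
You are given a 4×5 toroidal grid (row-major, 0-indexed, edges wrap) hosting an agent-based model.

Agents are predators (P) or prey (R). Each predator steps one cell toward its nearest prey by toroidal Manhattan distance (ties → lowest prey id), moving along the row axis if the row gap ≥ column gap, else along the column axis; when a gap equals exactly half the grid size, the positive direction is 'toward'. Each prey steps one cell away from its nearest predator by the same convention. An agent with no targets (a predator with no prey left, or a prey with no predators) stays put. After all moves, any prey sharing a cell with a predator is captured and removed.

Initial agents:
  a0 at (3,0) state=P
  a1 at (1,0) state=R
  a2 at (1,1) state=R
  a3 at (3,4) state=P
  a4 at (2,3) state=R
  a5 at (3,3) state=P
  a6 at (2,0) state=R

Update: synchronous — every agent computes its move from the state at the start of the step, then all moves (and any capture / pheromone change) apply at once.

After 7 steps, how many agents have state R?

4

t=1: a0@(2,0):P a1@(0,0):R a2@(0,1):R a3@(2,4):P a4@(1,3):R a5@(2,3):P a6@(1,0):R
t=2: a0@(1,0):P a1@(3,0):R a2@(3,1):R a3@(1,4):P a4@(0,3):R a5@(1,3):P a6@(0,0):R
t=3: a0@(0,0):P a1@(2,0):R a2@(2,1):R a3@(0,4):P a4@(3,3):R a5@(0,3):P a6@(3,0):R
t=4: a0@(3,0):P a1@(1,0):R a2@(1,1):R a3@(3,4):P a4@(2,3):R a5@(3,3):P a6@(2,0):R
t=5: a0@(2,0):P a1@(0,0):R a2@(0,1):R a3@(2,4):P a4@(1,3):R a5@(2,3):P a6@(1,0):R
t=6: a0@(1,0):P a1@(3,0):R a2@(3,1):R a3@(1,4):P a4@(0,3):R a5@(1,3):P a6@(0,0):R
t=7: a0@(0,0):P a1@(2,0):R a2@(2,1):R a3@(0,4):P a4@(3,3):R a5@(0,3):P a6@(3,0):R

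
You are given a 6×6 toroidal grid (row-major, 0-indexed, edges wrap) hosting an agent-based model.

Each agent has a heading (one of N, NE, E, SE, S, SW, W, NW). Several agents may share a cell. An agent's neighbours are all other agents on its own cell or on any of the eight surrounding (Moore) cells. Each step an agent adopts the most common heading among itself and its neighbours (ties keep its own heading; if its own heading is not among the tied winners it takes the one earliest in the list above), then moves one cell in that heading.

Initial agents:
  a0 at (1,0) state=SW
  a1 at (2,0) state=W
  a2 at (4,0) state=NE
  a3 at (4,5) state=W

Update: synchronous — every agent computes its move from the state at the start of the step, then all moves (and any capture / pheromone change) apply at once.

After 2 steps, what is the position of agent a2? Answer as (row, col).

t=1: a0@(2,5):SW a1@(2,5):W a2@(3,1):NE a3@(4,4):W
t=2: a0@(3,4):SW a1@(2,4):W a2@(2,2):NE a3@(4,3):W

(2, 2)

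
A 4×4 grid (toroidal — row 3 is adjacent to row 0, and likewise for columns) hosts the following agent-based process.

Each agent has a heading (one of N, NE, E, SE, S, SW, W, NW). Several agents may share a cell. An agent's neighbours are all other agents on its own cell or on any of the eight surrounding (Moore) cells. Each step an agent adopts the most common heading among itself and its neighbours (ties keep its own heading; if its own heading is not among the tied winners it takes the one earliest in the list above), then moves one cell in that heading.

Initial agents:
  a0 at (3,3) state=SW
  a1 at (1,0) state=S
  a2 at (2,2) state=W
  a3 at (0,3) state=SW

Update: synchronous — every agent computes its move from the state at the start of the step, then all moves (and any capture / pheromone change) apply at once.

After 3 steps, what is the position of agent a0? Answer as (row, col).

t=1: a0@(0,2):SW a1@(2,0):S a2@(2,1):W a3@(1,2):SW
t=2: a0@(1,1):SW a1@(3,0):S a2@(2,0):W a3@(2,1):SW
t=3: a0@(2,0):SW a1@(0,0):S a2@(3,3):SW a3@(3,0):SW

(2, 0)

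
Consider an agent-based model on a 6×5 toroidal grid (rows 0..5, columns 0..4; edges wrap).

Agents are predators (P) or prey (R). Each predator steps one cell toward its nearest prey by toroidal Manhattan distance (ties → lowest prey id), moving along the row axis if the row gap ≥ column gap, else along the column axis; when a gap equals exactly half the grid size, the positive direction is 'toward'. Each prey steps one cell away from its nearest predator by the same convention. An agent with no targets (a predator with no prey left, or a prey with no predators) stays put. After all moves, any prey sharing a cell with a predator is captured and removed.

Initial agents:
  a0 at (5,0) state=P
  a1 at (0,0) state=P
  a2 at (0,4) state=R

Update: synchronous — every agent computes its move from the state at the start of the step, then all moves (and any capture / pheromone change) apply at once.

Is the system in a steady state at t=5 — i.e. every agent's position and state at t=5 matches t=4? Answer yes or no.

t=1: a0@(0,0):P a1@(0,4):P a2@(0,3):R
t=2: a0@(0,4):P a1@(0,3):P a2@(0,2):R
t=3: a0@(0,3):P a1@(0,2):P a2@(0,1):R
t=4: a0@(0,2):P a1@(0,1):P a2@(0,0):R
t=5: a0@(0,1):P a1@(0,0):P a2@(0,4):R

no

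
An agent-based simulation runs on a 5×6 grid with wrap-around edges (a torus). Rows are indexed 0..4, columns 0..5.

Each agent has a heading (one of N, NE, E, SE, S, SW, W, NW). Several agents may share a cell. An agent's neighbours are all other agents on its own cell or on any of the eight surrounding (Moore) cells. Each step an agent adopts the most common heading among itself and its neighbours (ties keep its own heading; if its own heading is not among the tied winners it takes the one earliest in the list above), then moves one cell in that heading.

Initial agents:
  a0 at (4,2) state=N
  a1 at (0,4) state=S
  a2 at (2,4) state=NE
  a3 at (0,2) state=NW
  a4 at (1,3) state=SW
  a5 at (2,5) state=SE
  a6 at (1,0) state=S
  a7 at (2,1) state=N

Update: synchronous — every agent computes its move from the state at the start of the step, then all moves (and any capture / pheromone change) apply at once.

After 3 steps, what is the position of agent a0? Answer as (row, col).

t=1: a0@(3,2):N a1@(1,4):S a2@(1,5):NE a3@(4,1):NW a4@(2,2):SW a5@(3,0):SE a6@(2,0):S a7@(1,1):N
t=2: a0@(2,2):N a1@(2,4):S a2@(2,5):S a3@(3,0):NW a4@(1,2):N a5@(4,1):SE a6@(3,0):S a7@(0,1):N
t=3: a0@(1,2):N a1@(3,4):S a2@(3,5):S a3@(4,0):S a4@(0,2):N a5@(0,2):SE a6@(4,0):S a7@(4,1):N

(1, 2)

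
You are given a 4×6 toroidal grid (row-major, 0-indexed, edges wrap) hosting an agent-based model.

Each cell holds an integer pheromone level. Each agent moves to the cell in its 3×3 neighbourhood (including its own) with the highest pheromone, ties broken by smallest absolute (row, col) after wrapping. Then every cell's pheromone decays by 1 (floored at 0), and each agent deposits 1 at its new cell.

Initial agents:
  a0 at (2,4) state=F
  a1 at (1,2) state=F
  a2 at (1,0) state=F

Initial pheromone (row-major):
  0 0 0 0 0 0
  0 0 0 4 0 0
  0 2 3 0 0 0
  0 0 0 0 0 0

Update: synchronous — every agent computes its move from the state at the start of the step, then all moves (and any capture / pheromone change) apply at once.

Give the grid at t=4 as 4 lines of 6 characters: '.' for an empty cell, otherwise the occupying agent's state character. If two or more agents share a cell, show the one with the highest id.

......
...F..
.F....
......

t=1: a0@(1,3) a1@(1,3) a2@(2,1) | pheromone: 0 0 0 0 0 0 / 0 0 0 5 0 0 / 0 2 2 0 0 0 / 0 0 0 0 0 0
t=2: a0@(1,3) a1@(1,3) a2@(2,1) | pheromone: 0 0 0 0 0 0 / 0 0 0 6 0 0 / 0 2 1 0 0 0 / 0 0 0 0 0 0
t=3: a0@(1,3) a1@(1,3) a2@(2,1) | pheromone: 0 0 0 0 0 0 / 0 0 0 7 0 0 / 0 2 0 0 0 0 / 0 0 0 0 0 0
t=4: a0@(1,3) a1@(1,3) a2@(2,1) | pheromone: 0 0 0 0 0 0 / 0 0 0 8 0 0 / 0 2 0 0 0 0 / 0 0 0 0 0 0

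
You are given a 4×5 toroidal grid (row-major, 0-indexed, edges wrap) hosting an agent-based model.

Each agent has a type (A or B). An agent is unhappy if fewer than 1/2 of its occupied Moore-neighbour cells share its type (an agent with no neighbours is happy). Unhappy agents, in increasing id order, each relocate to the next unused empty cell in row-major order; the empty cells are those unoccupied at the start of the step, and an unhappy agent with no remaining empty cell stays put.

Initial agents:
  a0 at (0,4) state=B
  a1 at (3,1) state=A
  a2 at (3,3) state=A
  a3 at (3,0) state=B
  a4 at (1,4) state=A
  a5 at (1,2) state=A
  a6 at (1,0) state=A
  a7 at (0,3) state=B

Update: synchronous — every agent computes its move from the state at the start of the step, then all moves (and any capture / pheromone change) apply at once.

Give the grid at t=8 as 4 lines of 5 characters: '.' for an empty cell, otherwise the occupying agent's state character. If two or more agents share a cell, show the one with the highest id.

t=1: a0@(0,0):B a1@(0,1):A a2@(0,2):A a3@(3,0):B a4@(1,1):A a5@(1,3):A a6@(1,0):A a7@(2,0):B
t=2: a0@(0,3):B a1@(0,1):A a2@(0,2):A a3@(3,0):B a4@(1,1):A a5@(1,3):A a6@(1,0):A a7@(0,4):B
t=3: a0@(0,0):B a1@(0,1):A a2@(0,2):A a3@(3,0):B a4@(1,1):A a5@(1,2):A a6@(1,0):A a7@(0,4):B
t=4: a0@(0,3):B a1@(0,1):A a2@(0,2):A a3@(3,0):B a4@(1,1):A a5@(1,2):A a6@(1,0):A a7@(0,4):B
t=5: a0@(0,0):B a1@(0,1):A a2@(0,2):A a3@(3,0):B a4@(1,1):A a5@(1,2):A a6@(1,0):A a7@(0,4):B
t=6: a0@(0,3):B a1@(0,1):A a2@(0,2):A a3@(3,0):B a4@(1,1):A a5@(1,2):A a6@(1,0):A a7@(0,4):B
t=7: a0@(0,0):B a1@(0,1):A a2@(0,2):A a3@(3,0):B a4@(1,1):A a5@(1,2):A a6@(1,0):A a7@(0,4):B
t=8: a0@(0,3):B a1@(0,1):A a2@(0,2):A a3@(3,0):B a4@(1,1):A a5@(1,2):A a6@(1,0):A a7@(0,4):B

.AABB
AAA..
.....
B....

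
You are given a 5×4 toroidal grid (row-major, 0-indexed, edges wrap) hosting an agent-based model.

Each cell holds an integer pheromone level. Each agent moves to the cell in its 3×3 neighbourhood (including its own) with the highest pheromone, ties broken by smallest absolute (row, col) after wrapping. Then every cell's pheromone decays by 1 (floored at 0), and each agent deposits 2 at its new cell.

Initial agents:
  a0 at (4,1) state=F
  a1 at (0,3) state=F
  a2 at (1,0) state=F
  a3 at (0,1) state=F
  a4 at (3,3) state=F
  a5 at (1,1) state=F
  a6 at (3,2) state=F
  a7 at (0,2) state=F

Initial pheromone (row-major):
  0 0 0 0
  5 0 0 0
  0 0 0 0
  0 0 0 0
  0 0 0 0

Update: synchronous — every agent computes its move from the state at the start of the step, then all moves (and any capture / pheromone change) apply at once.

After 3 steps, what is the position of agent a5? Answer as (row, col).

(1, 0)

t=1: a0@(0,0) a1@(1,0) a2@(1,0) a3@(1,0) a4@(2,0) a5@(1,0) a6@(2,1) a7@(0,1) | pheromone: 2 2 0 0 / 12 0 0 0 / 2 2 0 0 / 0 0 0 0 / 0 0 0 0
t=2: a0@(1,0) a1@(1,0) a2@(1,0) a3@(1,0) a4@(1,0) a5@(1,0) a6@(1,0) a7@(1,0) | pheromone: 1 1 0 0 / 27 0 0 0 / 1 1 0 0 / 0 0 0 0 / 0 0 0 0
t=3: a0@(1,0) a1@(1,0) a2@(1,0) a3@(1,0) a4@(1,0) a5@(1,0) a6@(1,0) a7@(1,0) | pheromone: 0 0 0 0 / 42 0 0 0 / 0 0 0 0 / 0 0 0 0 / 0 0 0 0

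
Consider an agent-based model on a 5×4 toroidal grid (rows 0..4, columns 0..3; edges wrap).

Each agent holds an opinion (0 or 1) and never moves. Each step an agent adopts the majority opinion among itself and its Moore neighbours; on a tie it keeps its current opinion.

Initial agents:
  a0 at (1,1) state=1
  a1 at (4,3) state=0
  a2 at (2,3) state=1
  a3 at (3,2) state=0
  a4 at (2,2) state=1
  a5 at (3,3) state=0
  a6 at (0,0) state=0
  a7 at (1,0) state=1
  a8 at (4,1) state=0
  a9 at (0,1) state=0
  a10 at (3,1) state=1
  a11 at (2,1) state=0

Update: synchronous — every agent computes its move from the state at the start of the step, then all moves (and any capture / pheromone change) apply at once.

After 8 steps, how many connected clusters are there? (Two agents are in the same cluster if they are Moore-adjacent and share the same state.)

t=1: a0@(1,1):1 a1@(4,3):0 a2@(2,3):1 a3@(3,2):0 a4@(2,2):1 a5@(3,3):0 a6@(0,0):0 a7@(1,0):1 a8@(4,1):0 a9@(0,1):0 a10@(3,1):0 a11@(2,1):1
t=2: (unchanged — steady state)

2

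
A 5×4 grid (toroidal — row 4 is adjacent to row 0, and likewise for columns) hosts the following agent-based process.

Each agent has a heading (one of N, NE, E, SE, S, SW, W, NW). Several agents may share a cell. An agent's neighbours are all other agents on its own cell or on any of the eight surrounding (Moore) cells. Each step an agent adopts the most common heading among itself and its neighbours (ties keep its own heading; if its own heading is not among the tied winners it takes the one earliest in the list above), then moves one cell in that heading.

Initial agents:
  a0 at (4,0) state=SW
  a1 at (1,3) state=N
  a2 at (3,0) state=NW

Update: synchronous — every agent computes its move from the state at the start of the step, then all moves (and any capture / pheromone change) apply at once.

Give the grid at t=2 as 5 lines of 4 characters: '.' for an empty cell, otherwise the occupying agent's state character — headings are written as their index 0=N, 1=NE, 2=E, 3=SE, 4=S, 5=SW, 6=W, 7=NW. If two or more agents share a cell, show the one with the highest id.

t=1: a0@(0,3):SW a1@(0,3):N a2@(2,3):NW
t=2: a0@(1,2):SW a1@(4,3):N a2@(1,2):NW

....
..7.
....
....
...0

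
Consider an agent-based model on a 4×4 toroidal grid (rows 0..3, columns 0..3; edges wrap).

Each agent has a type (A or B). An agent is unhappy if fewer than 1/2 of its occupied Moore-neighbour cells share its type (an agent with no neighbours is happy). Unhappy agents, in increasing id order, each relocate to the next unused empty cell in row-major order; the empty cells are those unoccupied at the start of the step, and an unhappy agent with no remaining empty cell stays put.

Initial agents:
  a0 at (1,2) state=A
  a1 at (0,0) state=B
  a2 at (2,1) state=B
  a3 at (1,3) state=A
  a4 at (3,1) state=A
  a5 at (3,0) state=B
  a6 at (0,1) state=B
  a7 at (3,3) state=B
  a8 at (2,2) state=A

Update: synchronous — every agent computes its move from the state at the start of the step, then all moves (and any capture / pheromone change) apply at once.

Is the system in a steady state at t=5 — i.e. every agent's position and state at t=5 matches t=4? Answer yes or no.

yes

t=1: a0@(1,2):A a1@(0,0):B a2@(0,2):B a3@(1,3):A a4@(0,3):A a5@(3,0):B a6@(0,1):B a7@(3,3):B a8@(2,2):A
t=2: a0@(1,2):A a1@(0,0):B a2@(1,0):B a3@(1,3):A a4@(1,1):A a5@(3,0):B a6@(0,1):B a7@(3,3):B a8@(2,2):A
t=3: a0@(1,2):A a1@(0,0):B a2@(1,0):B a3@(1,3):A a4@(0,2):A a5@(3,0):B a6@(0,1):B a7@(3,3):B a8@(2,2):A
t=4: (unchanged — steady state)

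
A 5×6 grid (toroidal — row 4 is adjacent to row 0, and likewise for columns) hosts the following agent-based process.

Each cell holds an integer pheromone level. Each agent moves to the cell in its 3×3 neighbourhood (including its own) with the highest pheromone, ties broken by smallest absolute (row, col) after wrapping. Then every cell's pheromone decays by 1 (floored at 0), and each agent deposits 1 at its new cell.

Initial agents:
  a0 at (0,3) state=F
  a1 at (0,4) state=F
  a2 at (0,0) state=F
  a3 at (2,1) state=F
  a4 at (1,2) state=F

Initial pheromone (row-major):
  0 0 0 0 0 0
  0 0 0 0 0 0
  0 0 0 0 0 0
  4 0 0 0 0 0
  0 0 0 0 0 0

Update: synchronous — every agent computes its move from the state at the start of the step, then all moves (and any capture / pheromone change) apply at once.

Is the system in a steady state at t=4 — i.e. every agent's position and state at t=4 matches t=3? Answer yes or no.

no

t=1: a0@(0,2) a1@(0,3) a2@(0,0) a3@(3,0) a4@(0,1) | pheromone: 1 1 1 1 0 0 / 0 0 0 0 0 0 / 0 0 0 0 0 0 / 4 0 0 0 0 0 / 0 0 0 0 0 0
t=2: a0@(0,1) a1@(0,2) a2@(0,0) a3@(3,0) a4@(0,0) | pheromone: 2 1 1 0 0 0 / 0 0 0 0 0 0 / 0 0 0 0 0 0 / 4 0 0 0 0 0 / 0 0 0 0 0 0
t=3: a0@(0,0) a1@(0,1) a2@(0,0) a3@(3,0) a4@(0,0) | pheromone: 4 1 0 0 0 0 / 0 0 0 0 0 0 / 0 0 0 0 0 0 / 4 0 0 0 0 0 / 0 0 0 0 0 0
t=4: a0@(0,0) a1@(0,0) a2@(0,0) a3@(3,0) a4@(0,0) | pheromone: 7 0 0 0 0 0 / 0 0 0 0 0 0 / 0 0 0 0 0 0 / 4 0 0 0 0 0 / 0 0 0 0 0 0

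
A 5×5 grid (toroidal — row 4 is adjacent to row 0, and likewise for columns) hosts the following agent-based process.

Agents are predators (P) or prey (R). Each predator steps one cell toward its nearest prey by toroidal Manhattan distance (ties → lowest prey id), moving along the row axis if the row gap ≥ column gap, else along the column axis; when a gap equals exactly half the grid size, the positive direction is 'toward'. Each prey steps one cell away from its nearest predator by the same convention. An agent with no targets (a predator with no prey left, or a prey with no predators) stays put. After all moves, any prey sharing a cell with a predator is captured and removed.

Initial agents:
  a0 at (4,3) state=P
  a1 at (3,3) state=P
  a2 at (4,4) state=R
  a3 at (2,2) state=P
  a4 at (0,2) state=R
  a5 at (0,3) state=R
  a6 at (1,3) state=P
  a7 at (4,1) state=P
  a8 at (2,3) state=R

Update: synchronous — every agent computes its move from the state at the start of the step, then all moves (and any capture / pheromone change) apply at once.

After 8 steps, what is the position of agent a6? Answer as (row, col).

t=1: a0@(4,4):P a1@(2,3):P a3@(2,3):P a4@(1,2):R a5@(1,3):R a6@(0,3):P a7@(4,0):P a8@(1,3):R
t=2: a0@(0,4):P a1@(1,3):P a3@(1,3):P a4@(0,2):R a5@(0,3):R a6@(1,3):P a7@(0,0):P a8@(0,3):R
t=3: a0@(0,3):P a1@(0,3):P a3@(0,3):P a5@(0,2):R a6@(0,3):P a7@(0,1):P a8@(0,2):R
t=4: a0@(0,2):P a1@(0,2):P a3@(0,2):P a5@(0,1):R a6@(0,2):P a7@(0,2):P a8@(0,1):R
t=5: a0@(0,1):P a1@(0,1):P a3@(0,1):P a5@(0,0):R a6@(0,1):P a7@(0,1):P a8@(0,0):R
t=6: a0@(0,0):P a1@(0,0):P a3@(0,0):P a5@(0,4):R a6@(0,0):P a7@(0,0):P a8@(0,4):R
t=7: a0@(0,4):P a1@(0,4):P a3@(0,4):P a5@(0,3):R a6@(0,4):P a7@(0,4):P a8@(0,3):R
t=8: a0@(0,3):P a1@(0,3):P a3@(0,3):P a5@(0,2):R a6@(0,3):P a7@(0,3):P a8@(0,2):R

(0, 3)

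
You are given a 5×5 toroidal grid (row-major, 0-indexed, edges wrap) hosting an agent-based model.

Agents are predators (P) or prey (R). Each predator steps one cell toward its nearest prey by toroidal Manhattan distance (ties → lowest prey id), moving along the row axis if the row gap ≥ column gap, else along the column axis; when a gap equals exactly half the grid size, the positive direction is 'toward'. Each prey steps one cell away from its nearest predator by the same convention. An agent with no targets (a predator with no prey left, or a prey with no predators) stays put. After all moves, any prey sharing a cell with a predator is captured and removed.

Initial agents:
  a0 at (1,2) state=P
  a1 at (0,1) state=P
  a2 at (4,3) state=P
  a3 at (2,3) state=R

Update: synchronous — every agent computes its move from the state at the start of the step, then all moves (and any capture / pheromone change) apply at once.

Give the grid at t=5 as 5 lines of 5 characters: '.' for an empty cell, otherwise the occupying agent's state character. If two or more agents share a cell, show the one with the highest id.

t=1: a0@(2,2):P a1@(1,1):P a2@(3,3):P
t=2: (unchanged — steady state)

.....
.P...
..P..
...P.
.....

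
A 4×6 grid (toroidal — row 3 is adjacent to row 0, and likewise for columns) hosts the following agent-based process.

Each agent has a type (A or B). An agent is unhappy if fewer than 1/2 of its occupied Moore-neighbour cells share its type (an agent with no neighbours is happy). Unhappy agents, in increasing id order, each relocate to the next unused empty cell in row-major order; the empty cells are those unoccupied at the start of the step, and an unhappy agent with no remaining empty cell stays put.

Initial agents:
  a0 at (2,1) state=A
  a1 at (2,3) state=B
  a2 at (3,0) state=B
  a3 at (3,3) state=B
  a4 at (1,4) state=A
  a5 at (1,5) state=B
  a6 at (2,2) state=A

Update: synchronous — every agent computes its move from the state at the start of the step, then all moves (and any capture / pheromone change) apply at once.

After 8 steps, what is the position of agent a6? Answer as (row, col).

(1, 2)

t=1: a0@(2,1):A a1@(0,0):B a2@(0,1):B a3@(3,3):B a4@(0,2):A a5@(0,3):B a6@(0,4):A
t=2: a0@(2,1):A a1@(0,0):B a2@(0,1):B a3@(0,5):B a4@(1,0):A a5@(1,1):B a6@(1,2):A
t=3: a0@(2,1):A a1@(0,0):B a2@(0,1):B a3@(0,5):B a4@(0,2):A a5@(0,3):B a6@(0,4):A
t=4: a0@(2,1):A a1@(0,0):B a2@(0,1):B a3@(0,5):B a4@(1,0):A a5@(1,1):B a6@(1,2):A
t=5: a0@(2,1):A a1@(0,0):B a2@(0,1):B a3@(0,5):B a4@(0,2):A a5@(0,3):B a6@(0,4):A
t=6: a0@(2,1):A a1@(0,0):B a2@(0,1):B a3@(0,5):B a4@(1,0):A a5@(1,1):B a6@(1,2):A
t=7: a0@(2,1):A a1@(0,0):B a2@(0,1):B a3@(0,5):B a4@(0,2):A a5@(0,3):B a6@(0,4):A
t=8: a0@(2,1):A a1@(0,0):B a2@(0,1):B a3@(0,5):B a4@(1,0):A a5@(1,1):B a6@(1,2):A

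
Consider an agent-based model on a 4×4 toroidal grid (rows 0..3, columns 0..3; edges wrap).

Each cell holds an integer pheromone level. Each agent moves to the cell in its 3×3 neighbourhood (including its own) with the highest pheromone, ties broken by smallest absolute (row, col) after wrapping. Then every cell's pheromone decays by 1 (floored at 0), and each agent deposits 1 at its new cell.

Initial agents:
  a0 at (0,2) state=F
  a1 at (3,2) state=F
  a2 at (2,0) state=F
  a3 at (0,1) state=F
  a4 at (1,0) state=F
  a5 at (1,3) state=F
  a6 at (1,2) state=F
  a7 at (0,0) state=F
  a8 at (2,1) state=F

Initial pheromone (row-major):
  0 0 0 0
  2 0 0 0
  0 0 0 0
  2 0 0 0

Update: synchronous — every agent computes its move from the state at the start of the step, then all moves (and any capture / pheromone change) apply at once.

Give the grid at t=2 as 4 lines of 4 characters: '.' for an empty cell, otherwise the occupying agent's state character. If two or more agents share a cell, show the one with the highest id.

....
F...
....
....

t=1: a0@(0,1) a1@(0,1) a2@(1,0) a3@(1,0) a4@(1,0) a5@(1,0) a6@(0,1) a7@(1,0) a8@(1,0) | pheromone: 0 3 0 0 / 7 0 0 0 / 0 0 0 0 / 1 0 0 0
t=2: a0@(1,0) a1@(1,0) a2@(1,0) a3@(1,0) a4@(1,0) a5@(1,0) a6@(1,0) a7@(1,0) a8@(1,0) | pheromone: 0 2 0 0 / 15 0 0 0 / 0 0 0 0 / 0 0 0 0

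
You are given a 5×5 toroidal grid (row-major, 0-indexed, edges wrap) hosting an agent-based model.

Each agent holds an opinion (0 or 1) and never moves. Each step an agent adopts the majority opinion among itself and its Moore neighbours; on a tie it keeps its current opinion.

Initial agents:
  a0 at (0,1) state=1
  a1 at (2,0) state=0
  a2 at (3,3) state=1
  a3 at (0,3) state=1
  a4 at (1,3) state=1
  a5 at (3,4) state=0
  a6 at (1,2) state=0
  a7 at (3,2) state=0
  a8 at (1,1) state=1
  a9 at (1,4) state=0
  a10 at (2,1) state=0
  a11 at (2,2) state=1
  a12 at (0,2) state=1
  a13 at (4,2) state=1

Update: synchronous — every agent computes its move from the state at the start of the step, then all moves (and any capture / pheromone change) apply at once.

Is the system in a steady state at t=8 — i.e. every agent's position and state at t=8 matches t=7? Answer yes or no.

yes

t=1: a0@(0,1):1 a1@(2,0):0 a2@(3,3):1 a3@(0,3):1 a4@(1,3):1 a5@(3,4):0 a6@(1,2):1 a7@(3,2):1 a8@(1,1):1 a9@(1,4):0 a10@(2,1):0 a11@(2,2):1 a12@(0,2):1 a13@(4,2):1
t=2: a0@(0,1):1 a1@(2,0):0 a2@(3,3):1 a3@(0,3):1 a4@(1,3):1 a5@(3,4):0 a6@(1,2):1 a7@(3,2):1 a8@(1,1):1 a9@(1,4):0 a10@(2,1):1 a11@(2,2):1 a12@(0,2):1 a13@(4,2):1
t=3: (unchanged — steady state)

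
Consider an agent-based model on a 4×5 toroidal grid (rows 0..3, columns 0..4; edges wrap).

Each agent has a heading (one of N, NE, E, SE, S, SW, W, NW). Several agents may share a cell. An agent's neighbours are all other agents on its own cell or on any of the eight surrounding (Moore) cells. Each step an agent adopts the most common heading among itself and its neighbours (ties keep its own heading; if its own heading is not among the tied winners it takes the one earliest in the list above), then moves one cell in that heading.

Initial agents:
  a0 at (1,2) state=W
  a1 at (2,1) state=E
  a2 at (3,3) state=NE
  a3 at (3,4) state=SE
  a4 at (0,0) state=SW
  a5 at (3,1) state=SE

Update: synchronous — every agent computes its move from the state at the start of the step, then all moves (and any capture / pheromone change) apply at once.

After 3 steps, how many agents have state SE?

t=1: a0@(1,1):W a1@(2,2):E a2@(2,4):NE a3@(0,0):SE a4@(1,1):SE a5@(0,2):SE
t=2: a0@(2,2):SE a1@(2,3):E a2@(1,0):NE a3@(1,1):SE a4@(2,2):SE a5@(1,3):SE
t=3: a0@(3,3):SE a1@(3,4):SE a2@(0,1):NE a3@(2,2):SE a4@(3,3):SE a5@(2,4):SE

5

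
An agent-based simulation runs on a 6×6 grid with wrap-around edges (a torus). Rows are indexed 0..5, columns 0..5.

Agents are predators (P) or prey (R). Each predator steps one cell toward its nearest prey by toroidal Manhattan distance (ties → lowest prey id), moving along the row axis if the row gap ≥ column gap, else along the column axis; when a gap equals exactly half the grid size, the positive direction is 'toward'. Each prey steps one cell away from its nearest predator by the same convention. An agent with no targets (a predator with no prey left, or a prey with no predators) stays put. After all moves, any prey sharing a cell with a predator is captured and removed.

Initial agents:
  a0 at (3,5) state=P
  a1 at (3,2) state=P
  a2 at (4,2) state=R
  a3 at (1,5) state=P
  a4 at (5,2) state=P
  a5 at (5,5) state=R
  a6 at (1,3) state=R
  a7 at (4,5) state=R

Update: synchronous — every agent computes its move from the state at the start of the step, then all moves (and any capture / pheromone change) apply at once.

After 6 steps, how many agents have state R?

3

t=1: a0@(4,5):P a1@(4,2):P a2@(5,2):R a3@(0,5):P a4@(4,2):P a6@(1,2):R a7@(5,5):R
t=2: a0@(5,5):P a1@(5,2):P a2@(0,2):R a3@(5,5):P a4@(5,2):P a6@(0,2):R a7@(0,5):R
t=3: a0@(0,5):P a1@(0,2):P a2@(1,2):R a3@(0,5):P a4@(0,2):P a6@(1,2):R a7@(1,5):R
t=4: a0@(1,5):P a1@(1,2):P a2@(2,2):R a3@(1,5):P a4@(1,2):P a6@(2,2):R a7@(2,5):R
t=5: a0@(2,5):P a1@(2,2):P a2@(3,2):R a3@(2,5):P a4@(2,2):P a6@(3,2):R a7@(3,5):R
t=6: a0@(3,5):P a1@(3,2):P a2@(4,2):R a3@(3,5):P a4@(3,2):P a6@(4,2):R a7@(4,5):R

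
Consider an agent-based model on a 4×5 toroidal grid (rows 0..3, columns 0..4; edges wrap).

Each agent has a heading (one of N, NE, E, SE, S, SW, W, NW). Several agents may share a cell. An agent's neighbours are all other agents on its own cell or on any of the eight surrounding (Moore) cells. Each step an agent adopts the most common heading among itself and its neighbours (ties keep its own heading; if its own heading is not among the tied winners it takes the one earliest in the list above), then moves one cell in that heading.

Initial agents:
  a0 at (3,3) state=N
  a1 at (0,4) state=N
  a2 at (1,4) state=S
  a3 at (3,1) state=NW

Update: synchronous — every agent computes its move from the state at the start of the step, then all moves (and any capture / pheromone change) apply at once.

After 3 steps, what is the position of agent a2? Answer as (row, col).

t=1: a0@(2,3):N a1@(3,4):N a2@(2,4):S a3@(2,0):NW
t=2: a0@(1,3):N a1@(2,4):N a2@(1,4):N a3@(1,4):NW
t=3: a0@(0,3):N a1@(1,4):N a2@(0,4):N a3@(0,4):N

(0, 4)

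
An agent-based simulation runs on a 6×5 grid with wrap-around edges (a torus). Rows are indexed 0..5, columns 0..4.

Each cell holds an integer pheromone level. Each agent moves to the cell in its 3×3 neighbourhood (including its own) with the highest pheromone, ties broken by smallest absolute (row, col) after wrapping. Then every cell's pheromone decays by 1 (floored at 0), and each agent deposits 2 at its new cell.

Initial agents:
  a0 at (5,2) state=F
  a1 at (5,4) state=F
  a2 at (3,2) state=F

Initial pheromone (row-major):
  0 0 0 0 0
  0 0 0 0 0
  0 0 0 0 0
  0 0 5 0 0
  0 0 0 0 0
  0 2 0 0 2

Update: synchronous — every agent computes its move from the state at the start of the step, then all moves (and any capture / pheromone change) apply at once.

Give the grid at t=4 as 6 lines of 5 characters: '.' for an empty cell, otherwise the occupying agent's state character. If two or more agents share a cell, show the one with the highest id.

t=1: a0@(5,1) a1@(5,4) a2@(3,2) | pheromone: 0 0 0 0 0 / 0 0 0 0 0 / 0 0 0 0 0 / 0 0 6 0 0 / 0 0 0 0 0 / 0 3 0 0 3
t=2: a0@(5,1) a1@(5,4) a2@(3,2) | pheromone: 0 0 0 0 0 / 0 0 0 0 0 / 0 0 0 0 0 / 0 0 7 0 0 / 0 0 0 0 0 / 0 4 0 0 4
t=3: a0@(5,1) a1@(5,4) a2@(3,2) | pheromone: 0 0 0 0 0 / 0 0 0 0 0 / 0 0 0 0 0 / 0 0 8 0 0 / 0 0 0 0 0 / 0 5 0 0 5
t=4: a0@(5,1) a1@(5,4) a2@(3,2) | pheromone: 0 0 0 0 0 / 0 0 0 0 0 / 0 0 0 0 0 / 0 0 9 0 0 / 0 0 0 0 0 / 0 6 0 0 6

.....
.....
.....
..F..
.....
.F..F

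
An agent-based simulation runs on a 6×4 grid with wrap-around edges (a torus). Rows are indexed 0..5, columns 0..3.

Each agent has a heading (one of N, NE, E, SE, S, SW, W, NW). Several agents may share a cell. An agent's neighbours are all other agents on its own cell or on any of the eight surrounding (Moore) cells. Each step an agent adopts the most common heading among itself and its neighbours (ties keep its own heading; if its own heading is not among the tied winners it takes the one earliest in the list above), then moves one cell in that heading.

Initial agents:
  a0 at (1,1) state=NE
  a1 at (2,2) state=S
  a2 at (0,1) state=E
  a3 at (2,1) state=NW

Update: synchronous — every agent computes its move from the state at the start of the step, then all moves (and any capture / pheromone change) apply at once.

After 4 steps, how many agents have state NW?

t=1: a0@(0,2):NE a1@(3,2):S a2@(0,2):E a3@(1,0):NW
t=2: a0@(5,3):NE a1@(4,2):S a2@(0,3):E a3@(0,3):NW
t=3: a0@(4,0):NE a1@(5,2):S a2@(0,0):E a3@(5,2):NW
t=4: a0@(3,1):NE a1@(0,2):S a2@(0,1):E a3@(4,1):NW

1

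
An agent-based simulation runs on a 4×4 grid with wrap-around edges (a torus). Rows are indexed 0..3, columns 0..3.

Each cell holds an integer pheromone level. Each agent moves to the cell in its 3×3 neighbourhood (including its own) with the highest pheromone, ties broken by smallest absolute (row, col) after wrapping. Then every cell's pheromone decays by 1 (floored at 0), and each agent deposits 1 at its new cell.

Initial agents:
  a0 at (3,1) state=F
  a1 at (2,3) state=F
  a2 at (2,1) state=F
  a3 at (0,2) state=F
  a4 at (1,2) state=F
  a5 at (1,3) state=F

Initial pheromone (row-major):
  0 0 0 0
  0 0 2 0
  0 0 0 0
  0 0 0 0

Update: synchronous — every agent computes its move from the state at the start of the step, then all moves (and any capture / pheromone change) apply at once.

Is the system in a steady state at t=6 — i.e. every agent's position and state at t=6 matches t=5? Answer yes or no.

t=1: a0@(0,0) a1@(1,2) a2@(1,2) a3@(1,2) a4@(1,2) a5@(1,2) | pheromone: 1 0 0 0 / 0 0 6 0 / 0 0 0 0 / 0 0 0 0
t=2: a0@(0,0) a1@(1,2) a2@(1,2) a3@(1,2) a4@(1,2) a5@(1,2) | pheromone: 1 0 0 0 / 0 0 10 0 / 0 0 0 0 / 0 0 0 0
t=3: a0@(0,0) a1@(1,2) a2@(1,2) a3@(1,2) a4@(1,2) a5@(1,2) | pheromone: 1 0 0 0 / 0 0 14 0 / 0 0 0 0 / 0 0 0 0
t=4: a0@(0,0) a1@(1,2) a2@(1,2) a3@(1,2) a4@(1,2) a5@(1,2) | pheromone: 1 0 0 0 / 0 0 18 0 / 0 0 0 0 / 0 0 0 0
t=5: a0@(0,0) a1@(1,2) a2@(1,2) a3@(1,2) a4@(1,2) a5@(1,2) | pheromone: 1 0 0 0 / 0 0 22 0 / 0 0 0 0 / 0 0 0 0
t=6: a0@(0,0) a1@(1,2) a2@(1,2) a3@(1,2) a4@(1,2) a5@(1,2) | pheromone: 1 0 0 0 / 0 0 26 0 / 0 0 0 0 / 0 0 0 0

yes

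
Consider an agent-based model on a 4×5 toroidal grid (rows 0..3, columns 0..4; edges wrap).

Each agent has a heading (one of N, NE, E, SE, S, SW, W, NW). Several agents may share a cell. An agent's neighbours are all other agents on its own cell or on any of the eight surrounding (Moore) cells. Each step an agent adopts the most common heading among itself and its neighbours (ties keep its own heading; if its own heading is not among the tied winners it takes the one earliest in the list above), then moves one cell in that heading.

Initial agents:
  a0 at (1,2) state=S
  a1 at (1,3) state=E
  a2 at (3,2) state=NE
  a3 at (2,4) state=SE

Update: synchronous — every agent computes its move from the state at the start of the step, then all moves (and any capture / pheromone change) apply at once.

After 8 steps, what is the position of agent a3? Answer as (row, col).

t=1: a0@(2,2):S a1@(1,4):E a2@(2,3):NE a3@(3,0):SE
t=2: a0@(3,2):S a1@(1,0):E a2@(1,4):NE a3@(0,1):SE
t=3: a0@(0,2):S a1@(1,1):E a2@(0,0):NE a3@(1,2):SE
t=4: a0@(1,2):S a1@(1,2):E a2@(3,1):NE a3@(2,3):SE
t=5: a0@(2,2):S a1@(1,3):E a2@(2,2):NE a3@(3,4):SE
t=6: a0@(3,2):S a1@(1,4):E a2@(1,3):NE a3@(0,0):SE
t=7: a0@(0,2):S a1@(1,0):E a2@(0,4):NE a3@(1,1):SE
t=8: a0@(1,2):S a1@(1,1):E a2@(3,0):NE a3@(2,2):SE

(2, 2)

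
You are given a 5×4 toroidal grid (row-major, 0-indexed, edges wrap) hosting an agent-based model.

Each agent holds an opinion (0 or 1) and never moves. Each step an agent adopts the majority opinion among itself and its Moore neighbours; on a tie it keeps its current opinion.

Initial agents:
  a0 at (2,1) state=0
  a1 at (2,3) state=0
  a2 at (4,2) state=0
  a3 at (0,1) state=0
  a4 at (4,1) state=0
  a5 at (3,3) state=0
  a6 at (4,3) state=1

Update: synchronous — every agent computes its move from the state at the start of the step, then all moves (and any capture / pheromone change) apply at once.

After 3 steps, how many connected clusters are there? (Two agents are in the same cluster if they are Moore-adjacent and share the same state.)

t=1: a0@(2,1):0 a1@(2,3):0 a2@(4,2):0 a3@(0,1):0 a4@(4,1):0 a5@(3,3):0 a6@(4,3):0
t=2: (unchanged — steady state)

2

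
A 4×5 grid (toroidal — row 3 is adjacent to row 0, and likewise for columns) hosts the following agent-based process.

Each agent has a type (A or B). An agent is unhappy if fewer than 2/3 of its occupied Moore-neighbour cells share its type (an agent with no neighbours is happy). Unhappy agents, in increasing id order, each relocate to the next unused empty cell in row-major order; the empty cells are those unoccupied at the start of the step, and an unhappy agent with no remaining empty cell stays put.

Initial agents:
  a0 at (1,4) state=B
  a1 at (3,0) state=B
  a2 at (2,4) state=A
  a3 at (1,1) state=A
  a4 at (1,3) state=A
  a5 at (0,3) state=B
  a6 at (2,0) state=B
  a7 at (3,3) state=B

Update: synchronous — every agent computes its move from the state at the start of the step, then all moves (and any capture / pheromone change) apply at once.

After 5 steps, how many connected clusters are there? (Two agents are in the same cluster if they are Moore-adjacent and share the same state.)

t=1: a0@(0,0):B a1@(0,1):B a2@(0,2):A a3@(0,4):A a4@(1,0):A a5@(0,3):B a6@(1,2):B a7@(2,1):B
t=2: a0@(1,1):B a1@(1,3):B a2@(1,4):A a3@(2,0):A a4@(2,2):A a5@(2,3):B a6@(1,2):B a7@(2,4):B
t=3: a0@(0,0):B a1@(0,1):B a2@(0,2):A a3@(0,3):A a4@(0,4):A a5@(1,0):B a6@(1,2):B a7@(2,1):B
t=4: a0@(0,0):B a1@(0,1):B a2@(1,1):A a3@(0,3):A a4@(1,3):A a5@(1,0):B a6@(1,4):B a7@(2,1):B
t=5: a0@(0,0):B a1@(0,1):B a2@(0,2):A a3@(0,4):A a4@(1,2):A a5@(1,0):B a6@(2,0):B a7@(2,2):B

4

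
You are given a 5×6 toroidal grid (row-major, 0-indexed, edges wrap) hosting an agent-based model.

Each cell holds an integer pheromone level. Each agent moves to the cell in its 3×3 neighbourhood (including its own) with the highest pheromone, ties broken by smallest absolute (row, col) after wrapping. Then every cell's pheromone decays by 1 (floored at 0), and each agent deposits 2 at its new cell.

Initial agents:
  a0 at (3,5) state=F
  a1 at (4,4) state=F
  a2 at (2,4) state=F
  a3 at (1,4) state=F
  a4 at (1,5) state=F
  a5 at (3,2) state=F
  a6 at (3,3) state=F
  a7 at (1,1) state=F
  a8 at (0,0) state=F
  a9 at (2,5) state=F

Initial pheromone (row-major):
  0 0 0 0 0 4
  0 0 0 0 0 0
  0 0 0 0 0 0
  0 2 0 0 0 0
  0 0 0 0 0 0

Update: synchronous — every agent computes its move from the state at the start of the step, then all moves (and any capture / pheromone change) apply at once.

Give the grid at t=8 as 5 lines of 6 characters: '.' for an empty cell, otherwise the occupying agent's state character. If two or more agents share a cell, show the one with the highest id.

t=1: a0@(2,0) a1@(0,5) a2@(1,3) a3@(0,5) a4@(0,5) a5@(3,1) a6@(2,2) a7@(0,0) a8@(0,5) a9@(1,0) | pheromone: 2 0 0 0 0 11 / 2 0 0 2 0 0 / 2 0 2 0 0 0 / 0 3 0 0 0 0 / 0 0 0 0 0 0
t=2: a0@(3,1) a1@(0,5) a2@(1,3) a3@(0,5) a4@(0,5) a5@(3,1) a6@(3,1) a7@(0,5) a8@(0,5) a9@(0,5) | pheromone: 1 0 0 0 0 22 / 1 0 0 3 0 0 / 1 0 1 0 0 0 / 0 8 0 0 0 0 / 0 0 0 0 0 0
t=3: a0@(3,1) a1@(0,5) a2@(1,3) a3@(0,5) a4@(0,5) a5@(3,1) a6@(3,1) a7@(0,5) a8@(0,5) a9@(0,5) | pheromone: 0 0 0 0 0 33 / 0 0 0 4 0 0 / 0 0 0 0 0 0 / 0 13 0 0 0 0 / 0 0 0 0 0 0
t=4: a0@(3,1) a1@(0,5) a2@(1,3) a3@(0,5) a4@(0,5) a5@(3,1) a6@(3,1) a7@(0,5) a8@(0,5) a9@(0,5) | pheromone: 0 0 0 0 0 44 / 0 0 0 5 0 0 / 0 0 0 0 0 0 / 0 18 0 0 0 0 / 0 0 0 0 0 0
t=5: a0@(3,1) a1@(0,5) a2@(1,3) a3@(0,5) a4@(0,5) a5@(3,1) a6@(3,1) a7@(0,5) a8@(0,5) a9@(0,5) | pheromone: 0 0 0 0 0 55 / 0 0 0 6 0 0 / 0 0 0 0 0 0 / 0 23 0 0 0 0 / 0 0 0 0 0 0
t=6: a0@(3,1) a1@(0,5) a2@(1,3) a3@(0,5) a4@(0,5) a5@(3,1) a6@(3,1) a7@(0,5) a8@(0,5) a9@(0,5) | pheromone: 0 0 0 0 0 66 / 0 0 0 7 0 0 / 0 0 0 0 0 0 / 0 28 0 0 0 0 / 0 0 0 0 0 0
t=7: a0@(3,1) a1@(0,5) a2@(1,3) a3@(0,5) a4@(0,5) a5@(3,1) a6@(3,1) a7@(0,5) a8@(0,5) a9@(0,5) | pheromone: 0 0 0 0 0 77 / 0 0 0 8 0 0 / 0 0 0 0 0 0 / 0 33 0 0 0 0 / 0 0 0 0 0 0
t=8: a0@(3,1) a1@(0,5) a2@(1,3) a3@(0,5) a4@(0,5) a5@(3,1) a6@(3,1) a7@(0,5) a8@(0,5) a9@(0,5) | pheromone: 0 0 0 0 0 88 / 0 0 0 9 0 0 / 0 0 0 0 0 0 / 0 38 0 0 0 0 / 0 0 0 0 0 0

.....F
...F..
......
.F....
......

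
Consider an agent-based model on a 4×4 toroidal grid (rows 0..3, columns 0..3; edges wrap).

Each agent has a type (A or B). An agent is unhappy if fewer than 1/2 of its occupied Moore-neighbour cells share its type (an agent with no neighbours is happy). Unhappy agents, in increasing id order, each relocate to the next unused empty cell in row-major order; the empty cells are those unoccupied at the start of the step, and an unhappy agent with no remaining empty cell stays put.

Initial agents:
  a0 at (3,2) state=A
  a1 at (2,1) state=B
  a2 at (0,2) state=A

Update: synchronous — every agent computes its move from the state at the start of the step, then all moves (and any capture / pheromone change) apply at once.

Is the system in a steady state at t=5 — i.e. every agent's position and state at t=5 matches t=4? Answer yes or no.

yes

t=1: a0@(3,2):A a1@(0,0):B a2@(0,2):A
t=2: (unchanged — steady state)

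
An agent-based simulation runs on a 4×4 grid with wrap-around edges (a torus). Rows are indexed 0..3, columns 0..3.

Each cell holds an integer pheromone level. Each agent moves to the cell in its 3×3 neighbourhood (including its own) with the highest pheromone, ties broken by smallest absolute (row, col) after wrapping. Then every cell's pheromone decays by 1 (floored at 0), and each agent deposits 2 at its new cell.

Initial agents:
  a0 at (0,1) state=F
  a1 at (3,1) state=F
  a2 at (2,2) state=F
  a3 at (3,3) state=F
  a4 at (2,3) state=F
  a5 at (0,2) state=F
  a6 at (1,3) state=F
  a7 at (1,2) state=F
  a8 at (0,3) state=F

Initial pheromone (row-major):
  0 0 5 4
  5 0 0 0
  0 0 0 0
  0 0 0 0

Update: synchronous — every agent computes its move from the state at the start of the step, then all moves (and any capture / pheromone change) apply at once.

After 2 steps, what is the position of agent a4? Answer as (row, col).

t=1: a0@(0,2) a1@(0,2) a2@(1,1) a3@(0,2) a4@(1,0) a5@(0,2) a6@(0,2) a7@(0,2) a8@(0,2) | pheromone: 0 0 18 3 / 6 2 0 0 / 0 0 0 0 / 0 0 0 0
t=2: a0@(0,2) a1@(0,2) a2@(0,2) a3@(0,2) a4@(1,0) a5@(0,2) a6@(0,2) a7@(0,2) a8@(0,2) | pheromone: 0 0 33 2 / 7 1 0 0 / 0 0 0 0 / 0 0 0 0

(1, 0)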